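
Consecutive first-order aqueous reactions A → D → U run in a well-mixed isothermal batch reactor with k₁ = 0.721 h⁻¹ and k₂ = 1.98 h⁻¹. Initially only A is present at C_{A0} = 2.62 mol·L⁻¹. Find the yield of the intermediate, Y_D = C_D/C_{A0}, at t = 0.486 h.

For first-order series with pure A initially, C_D(t) = k₁C_{A0}/(k₂−k₁)·(e^(−k₁t) − e^(−k₂t)).
e^(−k₁t) = e^(−0.721×0.486) = e^(−0.3504) = 0.7044; e^(−k₂t) = e^(−0.9623) = 0.3820.
C_D = 0.721×2.62/(1.98−0.721) × (0.7044−0.3820) = 1.500×0.3224 = 0.4837 mol·L⁻¹.
Y_D = C_D/C_{A0} = 0.4837/2.62 = 0.185.

0.185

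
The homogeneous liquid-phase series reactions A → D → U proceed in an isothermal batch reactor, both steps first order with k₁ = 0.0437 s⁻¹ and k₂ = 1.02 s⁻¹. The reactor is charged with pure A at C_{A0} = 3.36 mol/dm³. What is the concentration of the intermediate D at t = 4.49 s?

0.122 mol/dm³

Solving the coupled first-order balances gives C_D(t) = [k₁/(k₂−k₁)]·C_{A0}·(e^(−k₁t) − e^(−k₂t)).
e^(−k₁t) = e^(−0.0437×4.49) = e^(−0.1962) = 0.8218; e^(−k₂t) = e^(−4.580) = 0.01026.
C_D = 0.0437×3.36/(1.02−0.0437) × (0.8218−0.01026) = 0.1504×0.8116 = 0.1221 mol/dm³.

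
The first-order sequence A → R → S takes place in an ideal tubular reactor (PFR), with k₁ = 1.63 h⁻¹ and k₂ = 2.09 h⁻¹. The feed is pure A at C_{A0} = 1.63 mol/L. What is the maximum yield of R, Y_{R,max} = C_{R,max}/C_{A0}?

Evaluating C_R at τ_opt = ln(k₂/k₁)/(k₂−k₁) gives C_{R,max}/C_{A0} = (k₁/k₂)^[k₂/(k₂−k₁)].
= (1.63/2.09)^(2.09/(2.09−1.63)) = (0.7799)^(4.543) = 0.3232.

0.323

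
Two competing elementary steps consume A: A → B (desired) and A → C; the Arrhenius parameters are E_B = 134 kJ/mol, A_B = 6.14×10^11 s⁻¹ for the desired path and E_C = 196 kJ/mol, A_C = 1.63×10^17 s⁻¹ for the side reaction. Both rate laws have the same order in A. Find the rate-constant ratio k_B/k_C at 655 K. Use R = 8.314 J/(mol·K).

0.332

With equal orders, S_{B/C} = k_B/k_C = (A_B/A_C)·exp[(E_C−E_B)/(RT)].
(E_C−E_B)/(RT) = (196−134)×10³/(8.314×655) = 62000/5446 = 11.39.
k_B/k_C = (6.14×10^11/1.63×10^17)·exp(11.39) = 3.767×10^-6 × 88009 = 0.332.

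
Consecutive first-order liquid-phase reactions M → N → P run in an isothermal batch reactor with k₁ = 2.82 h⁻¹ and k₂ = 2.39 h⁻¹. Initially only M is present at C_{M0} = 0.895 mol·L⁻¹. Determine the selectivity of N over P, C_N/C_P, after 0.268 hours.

Solving the coupled first-order balances gives C_N(t) = [k₁/(k₂−k₁)]·C_{M0}·(e^(−k₁t) − e^(−k₂t)).
e^(−k₁t) = e^(−2.82×0.268) = e^(−0.7558) = 0.4697; e^(−k₂t) = e^(−0.6405) = 0.5270.
C_N = 2.82×0.895/(2.39−2.82) × (0.4697−0.5270) = (-5.870)×(-0.05736) = 0.3367 mol·L⁻¹.
C_M = C_{M0}e^(−k₁t) = 0.4203 mol·L⁻¹, so C_P = C_{M0}−C_M−C_N = 0.1380 mol·L⁻¹; C_N/C_P = 2.44.

2.44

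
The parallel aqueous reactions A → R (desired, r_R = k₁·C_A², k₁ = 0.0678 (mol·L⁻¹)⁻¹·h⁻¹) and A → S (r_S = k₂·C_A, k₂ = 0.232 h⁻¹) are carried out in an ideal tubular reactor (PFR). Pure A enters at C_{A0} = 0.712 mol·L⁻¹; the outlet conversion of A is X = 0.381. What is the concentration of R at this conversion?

C_A = C_{A0}(1−X) = 0.4407 mol·L⁻¹.
Along a PFR/batch, dC_S/dC_A = −r_S/(r_R+r_S) = −k₂/(k₂+k₁·C_A).
Integrating from C_{A0} to C_A: C_S = (0.232/0.0678)·ln[(0.232+0.0678·0.712)/(0.232+0.0678·0.441)] = 3.422·ln(0.2803/0.2619) = 0.2323 mol·L⁻¹.
Then C_R = (C_{A0}−C_A) − C_S = 0.2713 − 0.2323 = 0.03902 mol·L⁻¹.

0.0390 mol·L⁻¹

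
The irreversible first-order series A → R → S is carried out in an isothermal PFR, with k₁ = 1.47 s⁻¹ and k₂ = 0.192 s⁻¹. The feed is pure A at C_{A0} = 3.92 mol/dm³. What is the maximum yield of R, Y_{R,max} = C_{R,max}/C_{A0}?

0.737

Evaluating C_R at τ_opt = ln(k₂/k₁)/(k₂−k₁) gives C_{R,max}/C_{A0} = (k₁/k₂)^[k₂/(k₂−k₁)].
= (1.47/0.192)^(0.192/(0.192−1.47)) = (7.656)^(-0.1502) = 0.7365.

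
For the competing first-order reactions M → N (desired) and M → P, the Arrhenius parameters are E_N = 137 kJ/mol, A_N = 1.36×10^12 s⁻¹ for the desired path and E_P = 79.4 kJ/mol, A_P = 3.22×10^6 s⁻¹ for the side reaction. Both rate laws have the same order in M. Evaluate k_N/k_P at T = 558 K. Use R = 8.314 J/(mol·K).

With equal orders, S_{N/P} = k_N/k_P = (A_N/A_P)·exp[(E_P−E_N)/(RT)].
(E_P−E_N)/(RT) = (79.4−137)×10³/(8.314×558) = -57600/4639 = -12.42.
k_N/k_P = (1.36×10^12/3.22×10^6)·exp(-12.42) = 4.224×10^5 × 4.054×10^-6 = 1.71.

1.71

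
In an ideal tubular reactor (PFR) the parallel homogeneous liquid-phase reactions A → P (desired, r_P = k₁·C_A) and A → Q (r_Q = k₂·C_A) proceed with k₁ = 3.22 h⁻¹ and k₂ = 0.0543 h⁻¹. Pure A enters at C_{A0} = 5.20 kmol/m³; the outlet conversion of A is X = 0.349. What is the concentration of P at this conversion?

1.78 kmol/m³

C_A = C_{A0}(1−X) = 3.385 kmol/m³.
Both paths are first order in A, so the instantaneous fraction to P is constant: dC_P/d(−C_A) = k₁/(k₁+k₂) = 0.9834.
C_P = 0.9834·(C_{A0}−C_A) = 0.9834×1.815 = 1.78 kmol/m³.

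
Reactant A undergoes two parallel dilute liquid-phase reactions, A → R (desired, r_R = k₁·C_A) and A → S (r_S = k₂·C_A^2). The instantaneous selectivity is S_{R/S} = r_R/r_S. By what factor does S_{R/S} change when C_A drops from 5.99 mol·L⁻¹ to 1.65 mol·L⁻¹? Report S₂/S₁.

S_{R/S} = (k₁/k₂)·C_A⁻¹, so S₂/S₁ = (C_{A,2}/C_{A,1})⁻¹.
= 5.99/1.65 = 3.63.

3.63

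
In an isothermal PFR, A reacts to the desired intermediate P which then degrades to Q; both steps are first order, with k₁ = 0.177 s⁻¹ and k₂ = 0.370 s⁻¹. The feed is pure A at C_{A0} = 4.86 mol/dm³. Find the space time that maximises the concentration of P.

The intermediate peaks when r₁ = r₂, i.e. k₁e^(−k₁τ) = k₂e^(−k₂τ), giving τ_opt = ln(k₂/k₁)/(k₂−k₁).
= ln(0.370/0.177)/(0.370−0.177) = ln(2.090)/0.1930 = 0.7374/0.1930 = 3.82 s.

3.82 s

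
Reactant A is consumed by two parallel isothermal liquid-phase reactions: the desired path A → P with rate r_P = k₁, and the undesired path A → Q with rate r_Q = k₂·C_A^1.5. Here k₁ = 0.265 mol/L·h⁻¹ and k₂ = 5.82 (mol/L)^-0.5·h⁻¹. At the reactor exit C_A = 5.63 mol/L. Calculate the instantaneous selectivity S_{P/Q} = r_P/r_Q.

0.00341

S_{P/Q} = r_P/r_Q = (k₁)/(k₂·C_A^1.5) = (k₁/k₂)·C_A^-1.5.
= (0.265) / (5.82×5.630^1.5) = 0.2650/77.75 = 0.00341.
The undesired path is higher order in A, so low C_A (CSTR or dilute feed) favours P.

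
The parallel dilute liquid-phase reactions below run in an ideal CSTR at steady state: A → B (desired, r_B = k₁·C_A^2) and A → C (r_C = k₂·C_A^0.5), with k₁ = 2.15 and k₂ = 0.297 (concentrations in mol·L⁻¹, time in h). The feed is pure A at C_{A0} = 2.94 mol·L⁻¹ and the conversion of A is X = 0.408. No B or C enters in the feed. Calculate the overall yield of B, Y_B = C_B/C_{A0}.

Exit C_A = C_{A0}(1−X) = 2.94×0.592 = 1.740 mol·L⁻¹.
Rates in a CSTR are evaluated at the outlet concentration: r_B = 2.15×1.740^2 = 6.513, r_C = 0.297×1.740^0.5 = 0.3918.
Fraction of consumed A going to B: r_B/(r_B+r_C) = 0.9433.
C_B = 0.9433·C_{A0}·X = 0.9433×2.94×0.408 = 1.13 mol·L⁻¹; Y_B = C_B/C_{A0} = 0.385.

0.385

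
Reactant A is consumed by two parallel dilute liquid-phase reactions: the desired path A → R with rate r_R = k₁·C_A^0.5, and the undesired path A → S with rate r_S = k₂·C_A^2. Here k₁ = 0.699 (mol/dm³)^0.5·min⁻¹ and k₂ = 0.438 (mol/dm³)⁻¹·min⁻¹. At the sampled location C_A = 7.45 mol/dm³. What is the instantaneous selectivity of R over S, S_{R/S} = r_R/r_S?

0.0785

S_{R/S} = r_R/r_S = (k₁·C_A^0.5)/(k₂·C_A^2) = (k₁/k₂)·C_A^-1.5.
= (0.699×7.450^0.5) / (0.438×7.450^2) = 1.908/24.31 = 0.0785.
The undesired path is higher order in A, so low C_A (CSTR or dilute feed) favours R.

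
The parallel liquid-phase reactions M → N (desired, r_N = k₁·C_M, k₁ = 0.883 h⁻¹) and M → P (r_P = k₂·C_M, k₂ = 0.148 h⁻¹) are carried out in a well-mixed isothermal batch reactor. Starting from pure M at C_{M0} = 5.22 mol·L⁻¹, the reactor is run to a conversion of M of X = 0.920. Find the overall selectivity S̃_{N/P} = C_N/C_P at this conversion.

5.97

C_M = C_{M0}(1−X) = 0.4176 mol·L⁻¹.
Both paths are first order in M, so the instantaneous fraction to N is constant: dC_N/d(−C_M) = k₁/(k₁+k₂) = 0.8565.
C_N = 0.8565·(C_{M0}−C_M) = 0.8565×4.802 = 4.11 mol·L⁻¹.
C_P = (C_{M0}−C_M)−C_N = 0.6894 mol·L⁻¹; S̃_{N/P} = 4.113/0.6894 = 5.97.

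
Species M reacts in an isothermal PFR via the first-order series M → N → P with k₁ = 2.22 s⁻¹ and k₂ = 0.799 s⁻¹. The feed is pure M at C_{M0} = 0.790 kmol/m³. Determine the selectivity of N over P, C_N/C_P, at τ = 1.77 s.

For first-order series with pure M initially, C_N(τ) = k₁C_{M0}/(k₂−k₁)·(e^(−k₁τ) − e^(−k₂τ)).
e^(−k₁τ) = e^(−2.22×1.77) = e^(−3.929) = 0.01966; e^(−k₂τ) = e^(−1.414) = 0.2431.
C_N = 2.22×0.790/(0.799−2.22) × (0.01966−0.2431) = (-1.234)×(-0.2235) = 0.2758 kmol/m³.
C_M = C_{M0}e^(−k₁τ) = 0.01553 kmol/m³, so C_P = C_{M0}−C_M−C_N = 0.4987 kmol/m³; C_N/C_P = 0.553.

0.553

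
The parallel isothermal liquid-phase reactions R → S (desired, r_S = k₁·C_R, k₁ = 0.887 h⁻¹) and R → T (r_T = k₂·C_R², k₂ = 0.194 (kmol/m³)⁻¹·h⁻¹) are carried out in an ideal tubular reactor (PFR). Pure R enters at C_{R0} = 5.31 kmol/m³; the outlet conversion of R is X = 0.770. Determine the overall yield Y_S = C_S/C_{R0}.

C_R = C_{R0}(1−X) = 1.221 kmol/m³.
Along a PFR/batch, dC_S/dC_R = −r_S/(r_S+r_T) = −k₁/(k₁+k₂·C_R).
Integrating from C_{R0} to C_R: C_S = (0.887/0.194)·ln[(0.887+0.194·5.31)/(0.887+0.194·1.22)] = 4.572·ln(1.917/1.124) = 2.442 kmol/m³.
Y_S = C_S/C_{R0} = 2.442/5.31 = 0.460.

0.460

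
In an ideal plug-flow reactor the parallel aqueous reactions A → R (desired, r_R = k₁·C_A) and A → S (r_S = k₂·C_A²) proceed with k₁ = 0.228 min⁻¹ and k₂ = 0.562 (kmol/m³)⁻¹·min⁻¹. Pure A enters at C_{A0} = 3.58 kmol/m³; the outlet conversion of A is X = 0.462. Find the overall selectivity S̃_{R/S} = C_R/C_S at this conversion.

0.151

C_A = C_{A0}(1−X) = 1.926 kmol/m³.
Along a PFR/batch, dC_R/dC_A = −r_R/(r_R+r_S) = −k₁/(k₁+k₂·C_A).
Integrating from C_{A0} to C_A: C_R = (0.228/0.562)·ln[(0.228+0.562·3.58)/(0.228+0.562·1.93)] = 0.4057·ln(2.240/1.310) = 0.2175 kmol/m³.
C_S = (C_{A0}−C_A)−C_R = 1.436 kmol/m³; S̃_{R/S} = 0.2175/1.436 = 0.151.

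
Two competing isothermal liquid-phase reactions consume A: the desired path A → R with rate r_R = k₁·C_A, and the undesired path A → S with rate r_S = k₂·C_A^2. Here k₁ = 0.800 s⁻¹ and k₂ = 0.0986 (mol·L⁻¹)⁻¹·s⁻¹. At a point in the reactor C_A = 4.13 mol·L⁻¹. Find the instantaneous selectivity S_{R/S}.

1.96

S_{R/S} = r_R/r_S = (k₁·C_A)/(k₂·C_A^2) = (k₁/k₂)·C_A⁻¹.
= (0.800×4.130) / (0.0986×4.130^2) = 3.304/1.682 = 1.96.
The undesired path is higher order in A, so low C_A (CSTR or dilute feed) favours R.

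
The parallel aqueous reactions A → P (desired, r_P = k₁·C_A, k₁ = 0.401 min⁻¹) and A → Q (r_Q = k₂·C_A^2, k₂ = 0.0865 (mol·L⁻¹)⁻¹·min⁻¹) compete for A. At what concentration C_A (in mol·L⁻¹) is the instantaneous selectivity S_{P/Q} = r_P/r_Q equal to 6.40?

S_{P/Q} = (k₁/k₂)·C_A⁻¹ ⇒ C_A = (S·k₂/k₁)^(-1).
= (6.40×0.0865/0.401)^(-1) = (1.381)^(-1) = 0.724 mol·L⁻¹.

0.724 mol·L⁻¹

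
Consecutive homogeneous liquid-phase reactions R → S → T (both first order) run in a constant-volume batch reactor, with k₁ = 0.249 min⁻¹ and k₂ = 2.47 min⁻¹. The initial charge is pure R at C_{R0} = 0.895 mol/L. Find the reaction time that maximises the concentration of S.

Setting dC_S/dt = 0 gives t_opt = ln(k₂/k₁)/(k₂−k₁).
= ln(2.47/0.249)/(2.47−0.249) = ln(9.920)/2.221 = 2.295/2.221 = 1.03 min.

1.03 min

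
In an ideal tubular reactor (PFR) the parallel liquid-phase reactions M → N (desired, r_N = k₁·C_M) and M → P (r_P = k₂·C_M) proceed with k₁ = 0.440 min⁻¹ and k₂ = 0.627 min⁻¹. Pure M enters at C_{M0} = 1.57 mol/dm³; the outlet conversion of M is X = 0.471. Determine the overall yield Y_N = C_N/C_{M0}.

0.194

C_M = C_{M0}(1−X) = 0.8305 mol/dm³.
Both paths are first order in M, so the instantaneous fraction to N is constant: dC_N/d(−C_M) = k₁/(k₁+k₂) = 0.4124.
C_N = 0.4124·(C_{M0}−C_M) = 0.4124×0.7395 = 0.305 mol/dm³.
Y_N = C_N/C_{M0} = 0.3049/1.57 = 0.194.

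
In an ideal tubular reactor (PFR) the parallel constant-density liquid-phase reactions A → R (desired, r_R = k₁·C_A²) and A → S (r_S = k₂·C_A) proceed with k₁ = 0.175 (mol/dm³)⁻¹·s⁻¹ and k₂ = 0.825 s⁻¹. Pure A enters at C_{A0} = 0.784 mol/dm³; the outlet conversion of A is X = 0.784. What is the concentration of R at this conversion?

C_A = C_{A0}(1−X) = 0.1693 mol/dm³.
Along a PFR/batch, dC_S/dC_A = −r_S/(r_R+r_S) = −k₂/(k₂+k₁·C_A).
Integrating from C_{A0} to C_A: C_S = (0.825/0.175)·ln[(0.825+0.175·0.784)/(0.825+0.175·0.169)] = 4.714·ln(0.9622/0.8546) = 0.5589 mol/dm³.
Then C_R = (C_{A0}−C_A) − C_S = 0.6147 − 0.5589 = 0.05579 mol/dm³.

0.0558 mol/dm³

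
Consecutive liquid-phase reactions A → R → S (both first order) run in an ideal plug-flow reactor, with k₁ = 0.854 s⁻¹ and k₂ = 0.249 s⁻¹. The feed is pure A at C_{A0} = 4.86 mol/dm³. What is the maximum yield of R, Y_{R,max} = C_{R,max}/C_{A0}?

At the optimum, C_{R,max}/C_{A0} = (k₁/k₂)^[k₂/(k₂−k₁)].
= (0.854/0.249)^(0.249/(0.249−0.854)) = (3.430)^(-0.4116) = 0.6021.

0.602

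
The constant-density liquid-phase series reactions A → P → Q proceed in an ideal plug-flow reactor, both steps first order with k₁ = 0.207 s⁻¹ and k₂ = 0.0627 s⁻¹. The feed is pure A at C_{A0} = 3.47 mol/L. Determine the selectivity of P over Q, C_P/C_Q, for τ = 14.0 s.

1.21

The intermediate concentration in a first-order A→B→C sequence is C_P = k₁C_{A0}(e^(−k₁τ) − e^(−k₂τ))/(k₂−k₁).
e^(−k₁τ) = e^(−0.207×14.0) = e^(−2.898) = 0.05513; e^(−k₂τ) = e^(−0.8778) = 0.4157.
C_P = 0.207×3.47/(0.0627−0.207) × (0.05513−0.4157) = (-4.978)×(-0.3606) = 1.795 mol/L.
C_A = C_{A0}e^(−k₁τ) = 0.1913 mol/L, so C_Q = C_{A0}−C_A−C_P = 1.484 mol/L; C_P/C_Q = 1.21.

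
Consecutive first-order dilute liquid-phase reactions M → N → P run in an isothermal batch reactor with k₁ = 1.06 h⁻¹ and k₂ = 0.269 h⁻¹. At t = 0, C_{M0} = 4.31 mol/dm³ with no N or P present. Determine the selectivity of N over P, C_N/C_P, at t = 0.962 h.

6.25

For first-order series with pure M initially, C_N(t) = k₁C_{M0}/(k₂−k₁)·(e^(−k₁t) − e^(−k₂t)).
e^(−k₁t) = e^(−1.06×0.962) = e^(−1.020) = 0.3607; e^(−k₂t) = e^(−0.2588) = 0.7720.
C_N = 1.06×4.31/(0.269−1.06) × (0.3607−0.7720) = (-5.776)×(-0.4113) = 2.376 mol/dm³.
C_M = C_{M0}e^(−k₁t) = 1.555 mol/dm³, so C_P = C_{M0}−C_M−C_N = 0.3799 mol/dm³; C_N/C_P = 6.25.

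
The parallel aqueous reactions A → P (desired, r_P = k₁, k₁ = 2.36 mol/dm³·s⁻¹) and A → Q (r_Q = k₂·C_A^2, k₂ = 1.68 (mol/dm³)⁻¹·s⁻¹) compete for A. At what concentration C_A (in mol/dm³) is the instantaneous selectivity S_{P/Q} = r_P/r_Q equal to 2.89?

S_{P/Q} = (k₁/k₂)·C_A^-2 ⇒ C_A = (S·k₂/k₁)^(-0.5).
= (2.89×1.68/2.36)^(-0.5) = (2.057)^(-0.5) = 0.697 mol/dm³.

0.697 mol/dm³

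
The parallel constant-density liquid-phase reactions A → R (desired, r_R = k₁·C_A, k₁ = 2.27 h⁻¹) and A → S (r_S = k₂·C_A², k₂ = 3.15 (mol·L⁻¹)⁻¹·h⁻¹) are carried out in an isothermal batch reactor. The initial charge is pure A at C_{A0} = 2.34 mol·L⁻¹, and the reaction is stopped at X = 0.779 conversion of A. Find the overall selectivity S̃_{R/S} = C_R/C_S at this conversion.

C_A = C_{A0}(1−X) = 0.5171 mol·L⁻¹.
Along a PFR/batch, dC_R/dC_A = −r_R/(r_R+r_S) = −k₁/(k₁+k₂·C_A).
Integrating from C_{A0} to C_A: C_R = (2.27/3.15)·ln[(2.27+3.15·2.34)/(2.27+3.15·0.517)] = 0.7206·ln(9.641/3.899) = 0.6524 mol·L⁻¹.
C_S = (C_{A0}−C_A)−C_R = 1.170 mol·L⁻¹; S̃_{R/S} = 0.6524/1.170 = 0.557.

0.557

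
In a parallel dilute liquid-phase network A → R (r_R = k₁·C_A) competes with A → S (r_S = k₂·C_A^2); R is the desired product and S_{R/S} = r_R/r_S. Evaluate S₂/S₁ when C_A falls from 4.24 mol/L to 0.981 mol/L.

S_{R/S} = (k₁/k₂)·C_A⁻¹, so S₂/S₁ = (C_{A,2}/C_{A,1})⁻¹.
= 4.24/0.981 = 4.32.
Selectivity toward R rises as C_A falls — low-concentration operation is favoured.

4.32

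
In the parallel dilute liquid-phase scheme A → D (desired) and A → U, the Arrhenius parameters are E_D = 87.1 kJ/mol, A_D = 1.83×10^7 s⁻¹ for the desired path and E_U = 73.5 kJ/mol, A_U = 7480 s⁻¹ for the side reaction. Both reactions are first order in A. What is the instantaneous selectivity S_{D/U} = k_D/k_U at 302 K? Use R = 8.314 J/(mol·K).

10.9

k_D/k_U = (A_D/A_U)·exp[−(E_D−E_U)/(RT)] = (A_D/A_U)·exp[(E_U−E_D)/(RT)].
(E_U−E_D)/(RT) = (73.5−87.1)×10³/(8.314×302) = -13600/2511 = -5.417.
k_D/k_U = (1.83×10^7/7480)·exp(-5.417) = 2447 × 0.004442 = 10.9.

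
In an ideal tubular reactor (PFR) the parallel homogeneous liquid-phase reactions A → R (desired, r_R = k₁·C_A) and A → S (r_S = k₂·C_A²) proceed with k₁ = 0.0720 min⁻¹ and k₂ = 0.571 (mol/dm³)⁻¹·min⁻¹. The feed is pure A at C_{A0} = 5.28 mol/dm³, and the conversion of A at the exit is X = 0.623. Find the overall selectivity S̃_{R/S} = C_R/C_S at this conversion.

0.0373

C_A = C_{A0}(1−X) = 1.991 mol/dm³.
Along a PFR/batch, dC_R/dC_A = −r_R/(r_R+r_S) = −k₁/(k₁+k₂·C_A).
Integrating from C_{A0} to C_A: C_R = (0.0720/0.571)·ln[(0.0720+0.571·5.28)/(0.0720+0.571·1.99)] = 0.1261·ln(3.087/1.209) = 0.1182 mol/dm³.
C_S = (C_{A0}−C_A)−C_R = 3.171 mol/dm³; S̃_{R/S} = 0.1182/3.171 = 0.0373.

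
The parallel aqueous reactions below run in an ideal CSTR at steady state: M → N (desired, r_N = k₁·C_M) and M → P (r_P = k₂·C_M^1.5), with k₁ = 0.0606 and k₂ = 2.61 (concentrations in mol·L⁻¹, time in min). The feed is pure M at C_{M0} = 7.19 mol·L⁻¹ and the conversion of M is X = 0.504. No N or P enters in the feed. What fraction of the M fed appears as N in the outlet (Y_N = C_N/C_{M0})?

0.00612

Exit C_M = C_{M0}(1−X) = 7.19×0.496 = 3.566 mol·L⁻¹.
Rates in a CSTR are evaluated at the outlet concentration: r_N = 0.0606×3.566 = 0.2161, r_P = 2.61×3.566^1.5 = 17.58.
Fraction of consumed M going to N: r_N/(r_N+r_P) = 0.01215.
C_N = 0.01215·C_{M0}·X = 0.01215×7.19×0.504 = 0.0440 mol·L⁻¹; Y_N = C_N/C_{M0} = 0.00612.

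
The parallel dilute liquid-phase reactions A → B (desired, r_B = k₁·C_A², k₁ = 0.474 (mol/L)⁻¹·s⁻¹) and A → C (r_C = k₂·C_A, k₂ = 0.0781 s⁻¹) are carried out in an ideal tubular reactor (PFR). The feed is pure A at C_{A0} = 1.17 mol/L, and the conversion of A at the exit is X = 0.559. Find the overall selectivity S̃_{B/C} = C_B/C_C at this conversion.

4.90

C_A = C_{A0}(1−X) = 0.5160 mol/L.
Along a PFR/batch, dC_C/dC_A = −r_C/(r_B+r_C) = −k₂/(k₂+k₁·C_A).
Integrating from C_{A0} to C_A: C_C = (0.0781/0.474)·ln[(0.0781+0.474·1.17)/(0.0781+0.474·0.516)] = 0.1648·ln(0.6327/0.3227) = 0.1109 mol/L.
Then C_B = (C_{A0}−C_A) − C_C = 0.6540 − 0.1109 = 0.5431 mol/L.
S̃_{B/C} = C_B/C_C = 0.5431/0.1109 = 4.90.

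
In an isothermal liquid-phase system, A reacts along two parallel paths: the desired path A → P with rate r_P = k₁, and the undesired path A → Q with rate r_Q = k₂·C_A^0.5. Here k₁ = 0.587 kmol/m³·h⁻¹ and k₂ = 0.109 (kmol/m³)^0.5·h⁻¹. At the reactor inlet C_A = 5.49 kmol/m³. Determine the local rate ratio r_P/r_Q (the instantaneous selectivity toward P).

2.30

S_{P/Q} = r_P/r_Q = (k₁)/(k₂·C_A^0.5) = (k₁/k₂)·C_A^-0.5.
= (0.587) / (0.109×5.490^0.5) = 0.5870/0.2554 = 2.30.
The undesired path is higher order in A, so low C_A (CSTR or dilute feed) favours P.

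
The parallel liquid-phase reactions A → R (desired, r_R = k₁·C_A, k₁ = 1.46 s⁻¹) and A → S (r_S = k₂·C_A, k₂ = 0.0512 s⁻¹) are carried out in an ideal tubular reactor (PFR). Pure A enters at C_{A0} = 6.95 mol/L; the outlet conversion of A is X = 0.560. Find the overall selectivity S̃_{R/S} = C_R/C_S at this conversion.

C_A = C_{A0}(1−X) = 3.058 mol/L.
Both paths are first order in A, so the instantaneous fraction to R is constant: dC_R/d(−C_A) = k₁/(k₁+k₂) = 0.9661.
C_R = 0.9661·(C_{A0}−C_A) = 0.9661×3.892 = 3.76 mol/L.
C_S = (C_{A0}−C_A)−C_R = 0.1319 mol/L; S̃_{R/S} = 3.760/0.1319 = 28.5.

28.5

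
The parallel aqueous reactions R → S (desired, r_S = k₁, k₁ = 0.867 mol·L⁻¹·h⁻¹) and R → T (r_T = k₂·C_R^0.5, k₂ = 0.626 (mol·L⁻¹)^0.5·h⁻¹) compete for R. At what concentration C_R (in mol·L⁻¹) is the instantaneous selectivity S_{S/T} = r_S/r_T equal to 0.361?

S_{S/T} = (k₁/k₂)·C_R^-0.5 ⇒ C_R = (S·k₂/k₁)^(-2).
= (0.361×0.626/0.867)^(-2) = (0.2607)^(-2) = 14.7 mol·L⁻¹.

14.7 mol·L⁻¹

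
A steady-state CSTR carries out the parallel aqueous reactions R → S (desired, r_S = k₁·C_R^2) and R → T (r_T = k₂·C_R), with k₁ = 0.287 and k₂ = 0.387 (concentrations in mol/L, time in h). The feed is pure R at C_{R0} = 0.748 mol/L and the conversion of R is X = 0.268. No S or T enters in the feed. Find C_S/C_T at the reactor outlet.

Exit C_R = C_{R0}(1−X) = 0.748×0.732 = 0.5475 mol/L.
Rates in a CSTR are evaluated at the outlet concentration: r_S = 0.287×0.5475^2 = 0.08604, r_T = 0.387×0.5475 = 0.2119.
Overall selectivity = C_S/C_T = r_Sτ/(r_Tτ) = r_S/r_T = 0.406.

0.406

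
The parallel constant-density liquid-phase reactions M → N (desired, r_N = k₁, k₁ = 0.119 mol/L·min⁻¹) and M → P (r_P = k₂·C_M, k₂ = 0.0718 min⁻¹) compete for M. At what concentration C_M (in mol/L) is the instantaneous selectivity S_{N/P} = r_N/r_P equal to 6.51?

0.255 mol/L

S_{N/P} = (k₁/k₂)·C_M⁻¹ ⇒ C_M = (S·k₂/k₁)^(-1).
= (6.51×0.0718/0.119)^(-1) = (3.928)^(-1) = 0.255 mol/L.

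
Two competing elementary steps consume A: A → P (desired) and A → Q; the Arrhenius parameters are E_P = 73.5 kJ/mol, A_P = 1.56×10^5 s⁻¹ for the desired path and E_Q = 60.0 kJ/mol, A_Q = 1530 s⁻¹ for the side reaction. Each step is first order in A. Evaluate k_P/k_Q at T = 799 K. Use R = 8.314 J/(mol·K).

k_P/k_Q = (A_P/A_Q)·exp[−(E_P−E_Q)/(RT)] = (A_P/A_Q)·exp[(E_Q−E_P)/(RT)].
(E_Q−E_P)/(RT) = (60.0−73.5)×10³/(8.314×799) = -13500/6643 = -2.032.
k_P/k_Q = (1.56×10^5/1530)·exp(-2.032) = 102.0 × 0.1310 = 13.4.

13.4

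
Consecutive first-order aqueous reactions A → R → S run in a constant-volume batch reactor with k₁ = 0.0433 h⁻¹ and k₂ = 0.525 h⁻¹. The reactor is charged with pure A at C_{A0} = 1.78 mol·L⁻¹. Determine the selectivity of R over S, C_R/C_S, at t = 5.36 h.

0.466

For first-order series with pure A initially, C_R(t) = k₁C_{A0}/(k₂−k₁)·(e^(−k₁t) − e^(−k₂t)).
e^(−k₁t) = e^(−0.0433×5.36) = e^(−0.2321) = 0.7929; e^(−k₂t) = e^(−2.814) = 0.05996.
C_R = 0.0433×1.78/(0.525−0.0433) × (0.7929−0.05996) = 0.1600×0.7329 = 0.1173 mol·L⁻¹.
C_A = C_{A0}e^(−k₁t) = 1.411 mol·L⁻¹, so C_S = C_{A0}−C_A−C_R = 0.2514 mol·L⁻¹; C_R/C_S = 0.466.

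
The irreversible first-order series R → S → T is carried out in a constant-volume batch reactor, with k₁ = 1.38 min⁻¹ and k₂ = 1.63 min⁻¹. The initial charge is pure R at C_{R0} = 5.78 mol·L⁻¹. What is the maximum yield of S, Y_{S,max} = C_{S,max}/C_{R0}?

At the optimum, C_{S,max}/C_{R0} = (k₁/k₂)^[k₂/(k₂−k₁)].
= (1.38/1.63)^(1.63/(1.63−1.38)) = (0.8466)^(6.520) = 0.3377.

0.338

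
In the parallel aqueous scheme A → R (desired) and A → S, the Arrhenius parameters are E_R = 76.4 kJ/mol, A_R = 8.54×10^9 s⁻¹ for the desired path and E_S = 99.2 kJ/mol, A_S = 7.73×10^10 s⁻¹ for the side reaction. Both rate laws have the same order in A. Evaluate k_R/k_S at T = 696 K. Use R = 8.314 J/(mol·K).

5.68

Since both paths have the same order in A, the concentration cancels and S_{R/S} = k_R/k_S = (A_R/A_S)·exp[(E_S−E_R)/(RT)].
(E_S−E_R)/(RT) = (99.2−76.4)×10³/(8.314×696) = 22800/5787 = 3.940.
k_R/k_S = (8.54×10^9/7.73×10^10)·exp(3.940) = 0.1105 × 51.43 = 5.68.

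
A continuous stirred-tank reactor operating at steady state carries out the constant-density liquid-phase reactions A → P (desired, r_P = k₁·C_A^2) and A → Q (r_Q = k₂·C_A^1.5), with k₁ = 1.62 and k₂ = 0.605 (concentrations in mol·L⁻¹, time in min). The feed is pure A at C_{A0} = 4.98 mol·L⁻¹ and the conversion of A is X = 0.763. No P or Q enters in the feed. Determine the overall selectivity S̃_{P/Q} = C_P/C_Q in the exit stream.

Exit C_A = C_{A0}(1−X) = 4.98×0.237 = 1.180 mol·L⁻¹.
Rates in a CSTR are evaluated at the outlet concentration: r_P = 1.62×1.180^2 = 2.257, r_Q = 0.605×1.180^1.5 = 0.7758.
Overall selectivity = C_P/C_Q = r_Pτ/(r_Qτ) = r_P/r_Q = 2.91.

2.91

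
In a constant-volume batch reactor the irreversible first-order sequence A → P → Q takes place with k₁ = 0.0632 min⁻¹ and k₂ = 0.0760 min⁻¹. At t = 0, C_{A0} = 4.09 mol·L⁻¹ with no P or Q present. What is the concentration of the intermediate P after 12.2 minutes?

1.35 mol·L⁻¹

For first-order series with pure A initially, C_P(t) = k₁C_{A0}/(k₂−k₁)·(e^(−k₁t) − e^(−k₂t)).
e^(−k₁t) = e^(−0.0632×12.2) = e^(−0.7710) = 0.4625; e^(−k₂t) = e^(−0.9272) = 0.3957.
C_P = 0.0632×4.09/(0.0760−0.0632) × (0.4625−0.3957) = 20.19×0.06687 = 1.350 mol·L⁻¹.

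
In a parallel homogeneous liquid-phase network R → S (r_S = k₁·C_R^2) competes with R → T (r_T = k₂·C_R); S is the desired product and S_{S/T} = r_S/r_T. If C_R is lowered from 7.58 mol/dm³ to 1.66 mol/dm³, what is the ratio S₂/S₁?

S_{S/T} = (k₁/k₂)·C_R, so S₂/S₁ = (C_{R,2}/C_{R,1}).
= 1.66/7.58 = 0.219.

0.219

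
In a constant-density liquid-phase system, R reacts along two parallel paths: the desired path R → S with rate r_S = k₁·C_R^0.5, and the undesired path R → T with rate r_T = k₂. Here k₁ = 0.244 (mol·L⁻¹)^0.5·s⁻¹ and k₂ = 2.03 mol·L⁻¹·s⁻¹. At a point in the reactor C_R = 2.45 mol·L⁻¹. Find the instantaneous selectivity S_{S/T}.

0.188

S_{S/T} = r_S/r_T = (k₁·C_R^0.5)/(k₂) = (k₁/k₂)·C_R^0.5.
= (0.244×2.450^0.5) / (2.03) = 0.3819/2.030 = 0.188.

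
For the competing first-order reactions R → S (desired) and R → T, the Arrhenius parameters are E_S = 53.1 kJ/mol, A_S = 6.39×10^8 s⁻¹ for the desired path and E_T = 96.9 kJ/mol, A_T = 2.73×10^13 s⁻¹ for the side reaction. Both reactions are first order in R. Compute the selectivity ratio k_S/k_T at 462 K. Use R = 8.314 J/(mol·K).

2.10

k_S/k_T = (A_S/A_T)·exp[−(E_S−E_T)/(RT)] = (A_S/A_T)·exp[(E_T−E_S)/(RT)].
(E_T−E_S)/(RT) = (96.9−53.1)×10³/(8.314×462) = 43800/3841 = 11.40.
k_S/k_T = (6.39×10^8/2.73×10^13)·exp(11.40) = 2.341×10^-5 × 89597 = 2.10.
Since E_S < E_T, lowering the temperature improves selectivity toward S.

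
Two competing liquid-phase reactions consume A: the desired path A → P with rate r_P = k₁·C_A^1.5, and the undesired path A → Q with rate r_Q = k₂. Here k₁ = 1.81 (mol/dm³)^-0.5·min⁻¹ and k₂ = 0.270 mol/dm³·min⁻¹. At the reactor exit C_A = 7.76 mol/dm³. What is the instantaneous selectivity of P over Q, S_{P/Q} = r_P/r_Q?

145

S_{P/Q} = r_P/r_Q = (k₁·C_A^1.5)/(k₂) = (k₁/k₂)·C_A^1.5.
= (1.81×7.760^1.5) / (0.270) = 39.13/0.2700 = 145.
Since the desired path is higher order in A, keeping C_A high (PFR or concentrated feed) favours P.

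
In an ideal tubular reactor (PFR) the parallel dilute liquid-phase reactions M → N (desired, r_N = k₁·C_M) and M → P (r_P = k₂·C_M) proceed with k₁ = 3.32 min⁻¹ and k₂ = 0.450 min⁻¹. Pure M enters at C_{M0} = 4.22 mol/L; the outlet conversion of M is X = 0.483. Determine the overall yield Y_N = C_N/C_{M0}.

C_M = C_{M0}(1−X) = 2.182 mol/L.
Both paths are first order in M, so the instantaneous fraction to N is constant: dC_N/d(−C_M) = k₁/(k₁+k₂) = 0.8806.
C_N = 0.8806·(C_{M0}−C_M) = 0.8806×2.038 = 1.79 mol/L.
Y_N = C_N/C_{M0} = 1.795/4.22 = 0.425.

0.425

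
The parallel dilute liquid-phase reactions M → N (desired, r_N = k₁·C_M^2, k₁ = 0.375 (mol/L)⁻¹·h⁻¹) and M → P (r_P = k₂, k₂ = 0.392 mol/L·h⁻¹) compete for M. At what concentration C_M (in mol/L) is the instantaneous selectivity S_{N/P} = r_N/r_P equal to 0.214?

S_{N/P} = (k₁/k₂)·C_M^2 ⇒ C_M = (S·k₂/k₁)^(0.5).
= (0.214×0.392/0.375)^(0.5) = (0.2237)^(0.5) = 0.473 mol/L.

0.473 mol/L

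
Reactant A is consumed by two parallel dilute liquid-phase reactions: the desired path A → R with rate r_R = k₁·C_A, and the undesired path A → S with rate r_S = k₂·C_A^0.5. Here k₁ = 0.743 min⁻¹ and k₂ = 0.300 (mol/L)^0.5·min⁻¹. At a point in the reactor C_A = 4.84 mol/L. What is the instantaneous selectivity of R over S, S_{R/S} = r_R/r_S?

5.45

S_{R/S} = r_R/r_S = (k₁·C_A)/(k₂·C_A^0.5) = (k₁/k₂)·C_A^0.5.
= (0.743×4.840) / (0.300×4.840^0.5) = 3.596/0.6600 = 5.45.
Since the desired path is higher order in A, keeping C_A high (PFR or concentrated feed) favours R.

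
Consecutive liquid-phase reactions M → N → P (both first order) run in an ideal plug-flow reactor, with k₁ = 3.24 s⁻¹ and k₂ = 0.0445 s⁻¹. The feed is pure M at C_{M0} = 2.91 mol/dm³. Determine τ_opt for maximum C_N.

For first-order series the maximum of C_N occurs at τ_opt = ln(k₂/k₁)/(k₂−k₁).
= ln(0.0445/3.24)/(0.0445−3.24) = ln(0.01373)/-3.196 = -4.288/-3.196 = 1.34 s.

1.34 s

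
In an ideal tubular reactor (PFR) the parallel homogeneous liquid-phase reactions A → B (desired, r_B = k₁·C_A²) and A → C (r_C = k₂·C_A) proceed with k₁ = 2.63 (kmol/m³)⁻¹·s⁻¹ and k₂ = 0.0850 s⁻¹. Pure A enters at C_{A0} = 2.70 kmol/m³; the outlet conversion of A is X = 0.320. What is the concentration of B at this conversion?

0.852 kmol/m³

C_A = C_{A0}(1−X) = 1.836 kmol/m³.
Along a PFR/batch, dC_C/dC_A = −r_C/(r_B+r_C) = −k₂/(k₂+k₁·C_A).
Integrating from C_{A0} to C_A: C_C = (0.0850/2.63)·ln[(0.0850+2.63·2.70)/(0.0850+2.63·1.84)] = 0.03232·ln(7.186/4.914) = 0.01228 kmol/m³.
Then C_B = (C_{A0}−C_A) − C_C = 0.8640 − 0.01228 = 0.8517 kmol/m³.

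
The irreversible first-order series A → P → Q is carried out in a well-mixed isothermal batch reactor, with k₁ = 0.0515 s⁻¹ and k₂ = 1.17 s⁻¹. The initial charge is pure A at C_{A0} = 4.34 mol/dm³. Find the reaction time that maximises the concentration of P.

For first-order series the maximum of C_P occurs at t_opt = ln(k₂/k₁)/(k₂−k₁).
= ln(1.17/0.0515)/(1.17−0.0515) = ln(22.72)/1.118 = 3.123/1.118 = 2.79 s.

2.79 s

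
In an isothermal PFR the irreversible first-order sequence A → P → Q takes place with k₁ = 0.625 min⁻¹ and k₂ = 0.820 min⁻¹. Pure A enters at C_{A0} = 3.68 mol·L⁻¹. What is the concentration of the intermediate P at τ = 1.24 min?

1.17 mol·L⁻¹

The intermediate concentration in a first-order A→B→C sequence is C_P = k₁C_{A0}(e^(−k₁τ) − e^(−k₂τ))/(k₂−k₁).
e^(−k₁τ) = e^(−0.625×1.24) = e^(−0.7750) = 0.4607; e^(−k₂τ) = e^(−1.017) = 0.3618.
C_P = 0.625×3.68/(0.820−0.625) × (0.4607−0.3618) = 11.79×0.09895 = 1.167 mol·L⁻¹.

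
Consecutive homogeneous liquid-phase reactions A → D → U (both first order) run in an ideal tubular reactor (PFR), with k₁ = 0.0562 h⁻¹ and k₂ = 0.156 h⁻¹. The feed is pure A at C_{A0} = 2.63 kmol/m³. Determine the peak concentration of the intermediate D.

0.533 kmol/m³

For a first-order series the maximum intermediate yield is C_{D,max}/C_{A0} = (k₁/k₂)^[k₂/(k₂−k₁)].
= (0.0562/0.156)^(0.156/(0.156−0.0562)) = (0.3603)^(1.563) = 0.2027.
C_{D,max} = 0.2027×2.63 = 0.533 kmol/m³.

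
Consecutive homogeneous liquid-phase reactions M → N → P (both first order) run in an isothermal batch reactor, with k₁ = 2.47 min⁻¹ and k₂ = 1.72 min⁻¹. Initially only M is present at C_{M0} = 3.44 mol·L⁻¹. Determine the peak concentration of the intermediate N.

For a first-order series the maximum intermediate yield is C_{N,max}/C_{M0} = (k₁/k₂)^[k₂/(k₂−k₁)].
= (2.47/1.72)^(1.72/(1.72−2.47)) = (1.436)^(-2.293) = 0.4361.
C_{N,max} = 0.4361×3.44 = 1.50 mol·L⁻¹.

1.50 mol·L⁻¹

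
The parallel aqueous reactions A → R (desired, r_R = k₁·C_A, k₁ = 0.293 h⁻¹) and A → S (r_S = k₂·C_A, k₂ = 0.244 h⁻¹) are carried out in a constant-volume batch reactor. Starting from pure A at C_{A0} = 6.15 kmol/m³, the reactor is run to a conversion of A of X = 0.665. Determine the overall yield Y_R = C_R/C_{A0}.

0.363

C_A = C_{A0}(1−X) = 2.060 kmol/m³.
Both paths are first order in A, so the instantaneous fraction to R is constant: dC_R/d(−C_A) = k₁/(k₁+k₂) = 0.5456.
C_R = 0.5456·(C_{A0}−C_A) = 0.5456×4.090 = 2.23 kmol/m³.
Y_R = C_R/C_{A0} = 2.231/6.15 = 0.363.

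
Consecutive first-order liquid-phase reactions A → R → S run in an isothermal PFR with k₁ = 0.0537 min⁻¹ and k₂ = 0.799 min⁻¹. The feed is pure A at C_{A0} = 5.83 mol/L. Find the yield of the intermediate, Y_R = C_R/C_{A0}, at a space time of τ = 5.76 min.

0.0522

For first-order series with pure A initially, C_R(τ) = k₁C_{A0}/(k₂−k₁)·(e^(−k₁τ) − e^(−k₂τ)).
e^(−k₁τ) = e^(−0.0537×5.76) = e^(−0.3093) = 0.7340; e^(−k₂τ) = e^(−4.602) = 0.01003.
C_R = 0.0537×5.83/(0.799−0.0537) × (0.7340−0.01003) = 0.4201×0.7239 = 0.3041 mol/L.
Y_R = C_R/C_{A0} = 0.3041/5.83 = 0.0522.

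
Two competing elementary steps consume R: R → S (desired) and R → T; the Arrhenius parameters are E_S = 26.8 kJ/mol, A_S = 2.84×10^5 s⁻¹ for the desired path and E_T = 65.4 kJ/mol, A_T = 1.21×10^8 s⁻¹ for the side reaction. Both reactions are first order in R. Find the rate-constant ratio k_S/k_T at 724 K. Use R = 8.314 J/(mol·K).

k_S/k_T = (A_S/A_T)·exp[−(E_S−E_T)/(RT)] = (A_S/A_T)·exp[(E_T−E_S)/(RT)].
(E_T−E_S)/(RT) = (65.4−26.8)×10³/(8.314×724) = 38600/6019 = 6.413.
k_S/k_T = (2.84×10^5/1.21×10^8)·exp(6.413) = 0.002347 × 609.5 = 1.43.

1.43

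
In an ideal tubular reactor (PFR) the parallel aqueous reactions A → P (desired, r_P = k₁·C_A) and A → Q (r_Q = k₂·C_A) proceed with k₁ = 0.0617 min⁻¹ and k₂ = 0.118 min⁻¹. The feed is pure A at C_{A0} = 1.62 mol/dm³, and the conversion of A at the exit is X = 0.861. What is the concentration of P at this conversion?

0.479 mol/dm³

C_A = C_{A0}(1−X) = 0.2252 mol/dm³.
Both paths are first order in A, so the instantaneous fraction to P is constant: dC_P/d(−C_A) = k₁/(k₁+k₂) = 0.3434.
C_P = 0.3434·(C_{A0}−C_A) = 0.3434×1.395 = 0.479 mol/dm³.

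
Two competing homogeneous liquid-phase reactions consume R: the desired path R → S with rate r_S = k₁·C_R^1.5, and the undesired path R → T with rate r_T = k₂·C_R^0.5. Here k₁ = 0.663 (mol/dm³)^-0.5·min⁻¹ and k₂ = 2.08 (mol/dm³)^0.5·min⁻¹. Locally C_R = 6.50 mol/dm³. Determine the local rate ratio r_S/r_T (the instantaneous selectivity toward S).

S_{S/T} = r_S/r_T = (k₁·C_R^1.5)/(k₂·C_R^0.5) = (k₁/k₂)·C_R.
= (0.663×6.500^1.5) / (2.08×6.500^0.5) = 10.99/5.303 = 2.07.
Since the desired path is higher order in R, keeping C_R high (PFR or concentrated feed) favours S.

2.07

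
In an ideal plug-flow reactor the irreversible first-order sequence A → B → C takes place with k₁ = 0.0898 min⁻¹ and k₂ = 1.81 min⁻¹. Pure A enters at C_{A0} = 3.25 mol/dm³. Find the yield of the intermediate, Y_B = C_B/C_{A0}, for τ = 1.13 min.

0.0404

Solving the coupled first-order balances gives C_B(τ) = [k₁/(k₂−k₁)]·C_{A0}·(e^(−k₁τ) − e^(−k₂τ)).
e^(−k₁τ) = e^(−0.0898×1.13) = e^(−0.1015) = 0.9035; e^(−k₂τ) = e^(−2.045) = 0.1293.
C_B = 0.0898×3.25/(1.81−0.0898) × (0.9035−0.1293) = 0.1697×0.7742 = 0.1313 mol/dm³.
Y_B = C_B/C_{A0} = 0.1313/3.25 = 0.0404.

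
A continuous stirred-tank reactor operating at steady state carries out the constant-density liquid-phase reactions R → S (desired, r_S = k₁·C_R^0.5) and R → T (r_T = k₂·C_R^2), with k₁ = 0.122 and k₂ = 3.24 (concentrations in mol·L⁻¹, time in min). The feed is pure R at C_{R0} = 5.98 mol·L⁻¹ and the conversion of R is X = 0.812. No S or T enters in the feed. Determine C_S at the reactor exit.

0.149 mol·L⁻¹

Exit C_R = C_{R0}(1−X) = 5.98×0.188 = 1.124 mol·L⁻¹.
A CSTR operates uniformly at the exit composition, giving r_S = 0.1294 and r_T = 4.095 (each k·C_R^n at C_R = 1.124).
Fraction of consumed R going to S: r_S/(r_S+r_T) = 0.03062.
C_S = 0.03062·C_{R0}·X = 0.03062×5.98×0.812 = 0.149 mol·L⁻¹.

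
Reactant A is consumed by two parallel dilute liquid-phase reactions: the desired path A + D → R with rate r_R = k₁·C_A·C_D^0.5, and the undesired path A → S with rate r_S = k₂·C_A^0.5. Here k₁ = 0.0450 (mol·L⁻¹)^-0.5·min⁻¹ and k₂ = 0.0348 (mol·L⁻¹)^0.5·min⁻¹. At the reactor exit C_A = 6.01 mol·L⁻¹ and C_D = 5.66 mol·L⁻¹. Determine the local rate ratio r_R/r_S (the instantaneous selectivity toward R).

S_{R/S} = r_R/r_S = (k₁·C_A·C_D^0.5)/(k₂·C_A^0.5) = (k₁/k₂)·C_A^0.5·C_D^0.5.
= (0.0450×6.010×5.660^0.5) / (0.0348×6.010^0.5) = 0.6434/0.08531 = 7.54.

7.54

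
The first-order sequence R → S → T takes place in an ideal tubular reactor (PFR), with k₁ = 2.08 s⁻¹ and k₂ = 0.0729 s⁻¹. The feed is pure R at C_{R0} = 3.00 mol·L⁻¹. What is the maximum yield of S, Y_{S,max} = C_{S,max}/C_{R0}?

Evaluating C_S at τ_opt = ln(k₂/k₁)/(k₂−k₁) gives C_{S,max}/C_{R0} = (k₁/k₂)^[k₂/(k₂−k₁)].
= (2.08/0.0729)^(0.0729/(0.0729−2.08)) = (28.53)^(-0.03632) = 0.8854.

0.885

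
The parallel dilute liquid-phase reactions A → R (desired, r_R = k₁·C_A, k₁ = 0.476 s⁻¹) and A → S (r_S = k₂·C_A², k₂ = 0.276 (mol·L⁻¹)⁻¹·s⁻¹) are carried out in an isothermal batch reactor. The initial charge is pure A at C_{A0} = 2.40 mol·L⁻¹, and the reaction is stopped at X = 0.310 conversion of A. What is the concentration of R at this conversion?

C_A = C_{A0}(1−X) = 1.656 mol·L⁻¹.
Along a PFR/batch, dC_R/dC_A = −r_R/(r_R+r_S) = −k₁/(k₁+k₂·C_A).
Integrating from C_{A0} to C_A: C_R = (0.476/0.276)·ln[(0.476+0.276·2.40)/(0.476+0.276·1.66)] = 1.725·ln(1.138/0.9331) = 0.3431 mol·L⁻¹.

0.343 mol·L⁻¹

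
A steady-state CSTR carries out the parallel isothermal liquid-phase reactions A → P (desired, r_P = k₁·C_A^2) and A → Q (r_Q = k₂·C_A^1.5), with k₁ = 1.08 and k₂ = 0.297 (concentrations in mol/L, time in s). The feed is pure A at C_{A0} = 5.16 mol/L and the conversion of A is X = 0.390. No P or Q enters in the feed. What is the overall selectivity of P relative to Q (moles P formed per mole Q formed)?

6.45

Exit C_A = C_{A0}(1−X) = 5.16×0.610 = 3.148 mol/L.
In a CSTR the entire volume is at exit conditions, so r_P = 1.08×3.148^2 = 10.70 and r_Q = 0.297×3.148^1.5 = 1.659.
Overall selectivity = C_P/C_Q = r_Pτ/(r_Qτ) = r_P/r_Q = 6.45.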